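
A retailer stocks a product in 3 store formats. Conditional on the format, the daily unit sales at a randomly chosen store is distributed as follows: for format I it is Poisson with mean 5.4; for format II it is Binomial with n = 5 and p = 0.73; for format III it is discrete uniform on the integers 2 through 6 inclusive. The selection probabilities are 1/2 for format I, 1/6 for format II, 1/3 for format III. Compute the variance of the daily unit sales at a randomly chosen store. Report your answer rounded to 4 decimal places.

Per component, I: μ=5.4, E[X²]=34.56; II: μ=3.65, E[X²]=14.308; III: μ=4, E[X²]=18.
E[X] = 0.5·5.4 + 0.166667·3.65 + 0.333333·4 = 4.64167.
E[X²] = 0.5·34.56 + 0.166667·14.308 + 0.333333·18 = 25.6647.
Var(X) = E[X²] − (E[X])² = 25.6647 − 21.5451 = 4.1196.

4.1196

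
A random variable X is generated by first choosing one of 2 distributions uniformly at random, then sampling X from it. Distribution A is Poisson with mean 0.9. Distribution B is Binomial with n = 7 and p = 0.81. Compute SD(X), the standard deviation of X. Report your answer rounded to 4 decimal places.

Per component, A: μ=0.9, E[X²]=1.71; B: μ=5.67, E[X²]=33.2262.
E[X] = 0.5·0.9 + 0.5·5.67 = 3.285.
E[X²] = 0.5·1.71 + 0.5·33.2262 = 17.4681.
Var(X) = E[X²] − (E[X])² = 17.4681 − 10.7912 = 6.67687.
SD(X) = √6.67687 = 2.58396.

2.5840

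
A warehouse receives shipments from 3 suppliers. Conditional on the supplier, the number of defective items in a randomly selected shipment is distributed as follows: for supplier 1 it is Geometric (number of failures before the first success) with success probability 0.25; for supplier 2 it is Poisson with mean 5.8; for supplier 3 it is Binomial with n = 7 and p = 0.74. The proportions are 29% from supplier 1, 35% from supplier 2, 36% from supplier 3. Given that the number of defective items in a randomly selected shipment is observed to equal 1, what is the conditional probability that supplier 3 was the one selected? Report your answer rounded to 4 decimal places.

Likelihoods P(X=1 | ·): 1: 0.1875; 2: 0.0175598; 3: 0.00160018.
Posterior ∝ prior × likelihood. Numerator for 3: 0.36·0.00160018 = 0.000576066.
Normalizing constant: 0.29·0.1875 + 0.35·0.0175598 + 0.36·0.00160018 = 0.061097.
P(3 | observation) = 0.000576066 / 0.061097 = 0.00942871.

0.0094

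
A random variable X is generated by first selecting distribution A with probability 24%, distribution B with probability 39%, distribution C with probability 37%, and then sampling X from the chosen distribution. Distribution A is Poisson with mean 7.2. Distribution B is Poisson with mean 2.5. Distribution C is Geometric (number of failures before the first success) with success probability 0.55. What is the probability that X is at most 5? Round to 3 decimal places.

0.807

Conditional on each component, P(X ≤ 5): A: 0.275897; B: 0.957979; C: 0.991696.
By total probability, P(X ≤ 5) = 0.24·0.275897 + 0.39·0.957979 + 0.37·0.991696 = 0.806755.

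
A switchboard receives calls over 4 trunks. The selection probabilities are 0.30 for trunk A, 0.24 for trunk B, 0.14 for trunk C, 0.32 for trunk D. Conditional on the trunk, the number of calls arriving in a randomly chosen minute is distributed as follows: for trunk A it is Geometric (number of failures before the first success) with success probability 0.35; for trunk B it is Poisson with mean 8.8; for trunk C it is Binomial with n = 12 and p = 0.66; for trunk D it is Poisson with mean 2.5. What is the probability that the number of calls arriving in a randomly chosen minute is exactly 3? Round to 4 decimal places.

Conditional on each trunk, P(X = 3): A: 0.0961188; B: 0.0171201; C: 0.0038403; D: 0.213763.
By total probability, P(X = 3) = 0.3·0.0961188 + 0.24·0.0171201 + 0.14·0.0038403 + 0.32·0.213763 = 0.101886.

0.1019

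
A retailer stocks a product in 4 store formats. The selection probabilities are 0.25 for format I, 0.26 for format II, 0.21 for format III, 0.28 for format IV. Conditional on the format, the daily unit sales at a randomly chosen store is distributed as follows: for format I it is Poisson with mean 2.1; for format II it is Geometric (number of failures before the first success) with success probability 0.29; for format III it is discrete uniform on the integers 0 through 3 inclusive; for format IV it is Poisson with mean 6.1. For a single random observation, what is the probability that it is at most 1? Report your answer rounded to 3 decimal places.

0.333

Conditional on each format, P(X ≤ 1): I: 0.379615; II: 0.4959; III: 0.5; IV: 0.0159244.
By total probability, P(X ≤ 1) = 0.25·0.379615 + 0.26·0.4959 + 0.21·0.5 + 0.28·0.0159244 = 0.333297.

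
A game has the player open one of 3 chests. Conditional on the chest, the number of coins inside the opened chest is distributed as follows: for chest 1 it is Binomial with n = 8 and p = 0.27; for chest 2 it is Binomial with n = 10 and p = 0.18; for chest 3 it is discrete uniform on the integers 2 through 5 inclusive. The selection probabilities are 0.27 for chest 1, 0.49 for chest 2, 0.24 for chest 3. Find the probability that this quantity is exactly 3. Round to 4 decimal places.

0.2072

Conditional on each chest, P(X = 3): 1: 0.228504; 2: 0.17446; 3: 0.25.
By total probability, P(X = 3) = 0.27·0.228504 + 0.49·0.17446 + 0.24·0.25 = 0.207181.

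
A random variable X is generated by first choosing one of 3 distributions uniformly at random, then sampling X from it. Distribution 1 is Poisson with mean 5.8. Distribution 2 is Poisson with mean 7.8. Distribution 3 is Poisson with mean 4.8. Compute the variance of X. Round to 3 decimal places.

Per component, 1: μ=5.8, E[X²]=39.44; 2: μ=7.8, E[X²]=68.64; 3: μ=4.8, E[X²]=27.84.
E[X] = 0.333333·5.8 + 0.333333·7.8 + 0.333333·4.8 = 6.13333.
E[X²] = 0.333333·39.44 + 0.333333·68.64 + 0.333333·27.84 = 45.3067.
Var(X) = E[X²] − (E[X])² = 45.3067 − 37.6178 = 7.68889.

7.689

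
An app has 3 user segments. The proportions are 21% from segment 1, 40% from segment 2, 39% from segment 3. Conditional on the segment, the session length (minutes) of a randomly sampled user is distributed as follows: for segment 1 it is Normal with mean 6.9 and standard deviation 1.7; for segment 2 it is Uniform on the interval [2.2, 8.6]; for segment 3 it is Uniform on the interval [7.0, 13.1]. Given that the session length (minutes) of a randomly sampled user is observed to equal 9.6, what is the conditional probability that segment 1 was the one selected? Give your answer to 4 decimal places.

0.1792

Likelihoods f(9.6 | ·): 1: 0.0664828; 2: 0; 3: 0.163934.
Posterior ∝ prior × likelihood. Numerator for 1: 0.21·0.0664828 = 0.0139614.
Normalizing constant: 0.21·0.0664828 + 0.4·0 + 0.39·0.163934 = 0.0778958.
P(1 | observation) = 0.0139614 / 0.0778958 = 0.179231.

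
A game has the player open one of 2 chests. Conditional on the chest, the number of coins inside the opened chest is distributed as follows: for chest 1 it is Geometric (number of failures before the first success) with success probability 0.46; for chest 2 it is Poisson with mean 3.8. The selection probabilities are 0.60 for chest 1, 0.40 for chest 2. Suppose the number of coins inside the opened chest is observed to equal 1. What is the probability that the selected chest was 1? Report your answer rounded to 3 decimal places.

0.814

Likelihoods P(X=1 | ·): 1: 0.2484; 2: 0.0850089.
Posterior ∝ prior × likelihood. Numerator for 1: 0.6·0.2484 = 0.14904.
Normalizing constant: 0.6·0.2484 + 0.4·0.0850089 = 0.183044.
P(1 | observation) = 0.14904 / 0.183044 = 0.814232.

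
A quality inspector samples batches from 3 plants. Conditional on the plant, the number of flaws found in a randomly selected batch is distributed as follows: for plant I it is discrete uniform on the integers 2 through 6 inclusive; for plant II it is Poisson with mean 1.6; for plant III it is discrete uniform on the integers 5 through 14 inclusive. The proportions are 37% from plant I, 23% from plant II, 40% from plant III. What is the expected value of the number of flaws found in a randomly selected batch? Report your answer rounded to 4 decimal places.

Component means — I: 4; II: 1.6; III: 9.5.
E[X] = 0.37·4 + 0.23·1.6 + 0.4·9.5 = 5.648.

5.6480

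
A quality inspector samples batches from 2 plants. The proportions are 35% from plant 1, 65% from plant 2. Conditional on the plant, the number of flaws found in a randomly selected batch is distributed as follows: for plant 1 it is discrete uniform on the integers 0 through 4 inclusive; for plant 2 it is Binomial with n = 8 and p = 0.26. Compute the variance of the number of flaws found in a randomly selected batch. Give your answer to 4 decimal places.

Per component, 1: μ=2, E[X²]=6; 2: μ=2.08, E[X²]=5.8656.
E[X] = 0.35·2 + 0.65·2.08 = 2.052.
E[X²] = 0.35·6 + 0.65·5.8656 = 5.91264.
Var(X) = E[X²] − (E[X])² = 5.91264 − 4.2107 = 1.70194.

1.7019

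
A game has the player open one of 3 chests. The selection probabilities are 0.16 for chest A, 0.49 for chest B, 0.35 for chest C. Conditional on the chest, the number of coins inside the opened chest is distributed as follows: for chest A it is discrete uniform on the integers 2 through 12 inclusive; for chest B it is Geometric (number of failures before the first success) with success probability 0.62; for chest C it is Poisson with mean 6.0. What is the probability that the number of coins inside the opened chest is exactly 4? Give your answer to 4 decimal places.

0.0677

Conditional on each chest, P(X = 4): A: 0.0909091; B: 0.0129278; C: 0.133853.
By total probability, P(X = 4) = 0.16·0.0909091 + 0.49·0.0129278 + 0.35·0.133853 = 0.0677285.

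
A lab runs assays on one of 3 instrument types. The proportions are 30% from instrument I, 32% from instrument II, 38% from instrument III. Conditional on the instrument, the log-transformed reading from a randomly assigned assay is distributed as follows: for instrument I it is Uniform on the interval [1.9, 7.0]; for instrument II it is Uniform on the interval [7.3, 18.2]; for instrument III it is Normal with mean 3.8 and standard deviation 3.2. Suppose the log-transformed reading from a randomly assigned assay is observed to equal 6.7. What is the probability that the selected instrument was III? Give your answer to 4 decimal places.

0.3482

Likelihoods f(6.7 | ·): I: 0.196078; II: 0; III: 0.0826836.
Posterior ∝ prior × likelihood. Numerator for III: 0.38·0.0826836 = 0.0314198.
Normalizing constant: 0.3·0.196078 + 0.32·0 + 0.38·0.0826836 = 0.0902433.
P(III | observation) = 0.0314198 / 0.0902433 = 0.348167.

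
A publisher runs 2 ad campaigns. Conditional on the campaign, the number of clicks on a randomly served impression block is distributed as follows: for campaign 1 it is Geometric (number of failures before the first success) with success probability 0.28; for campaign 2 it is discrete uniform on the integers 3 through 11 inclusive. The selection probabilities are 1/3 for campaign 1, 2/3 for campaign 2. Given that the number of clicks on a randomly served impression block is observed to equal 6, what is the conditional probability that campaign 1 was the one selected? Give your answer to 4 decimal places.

0.1493

Likelihoods P(X=6 | ·): 1: 0.0390079; 2: 0.111111.
Posterior ∝ prior × likelihood. Numerator for 1: 0.333333·0.0390079 = 0.0130026.
Normalizing constant: 0.333333·0.0390079 + 0.666667·0.111111 = 0.0870767.
P(1 | observation) = 0.0130026 / 0.0870767 = 0.149324.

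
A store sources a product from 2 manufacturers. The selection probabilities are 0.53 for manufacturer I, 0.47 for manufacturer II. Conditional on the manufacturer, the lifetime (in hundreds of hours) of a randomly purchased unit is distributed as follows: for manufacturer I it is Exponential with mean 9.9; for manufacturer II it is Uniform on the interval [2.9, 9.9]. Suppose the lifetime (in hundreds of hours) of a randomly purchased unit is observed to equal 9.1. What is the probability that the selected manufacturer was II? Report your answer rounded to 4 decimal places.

Likelihoods f(9.1 | ·): I: 0.040287; II: 0.142857.
Posterior ∝ prior × likelihood. Numerator for II: 0.47·0.142857 = 0.0671429.
Normalizing constant: 0.53·0.040287 + 0.47·0.142857 = 0.088495.
P(II | observation) = 0.0671429 / 0.088495 = 0.75872.

0.7587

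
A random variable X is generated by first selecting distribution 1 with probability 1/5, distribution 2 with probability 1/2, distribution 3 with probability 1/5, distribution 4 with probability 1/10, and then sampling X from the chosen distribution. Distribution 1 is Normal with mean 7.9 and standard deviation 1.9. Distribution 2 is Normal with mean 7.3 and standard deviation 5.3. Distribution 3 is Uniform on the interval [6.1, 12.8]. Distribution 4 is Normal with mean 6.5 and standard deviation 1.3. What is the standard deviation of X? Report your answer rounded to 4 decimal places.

4.0649

Per component, 1: μ=7.9, E[X²]=66.02; 2: μ=7.3, E[X²]=81.38; 3: μ=9.45, E[X²]=93.0433; 4: μ=6.5, E[X²]=43.94.
E[X] = 0.2·7.9 + 0.5·7.3 + 0.2·9.45 + 0.1·6.5 = 7.77.
E[X²] = 0.2·66.02 + 0.5·81.38 + 0.2·93.0433 + 0.1·43.94 = 76.8967.
Var(X) = E[X²] − (E[X])² = 76.8967 − 60.3729 = 16.5238.
SD(X) = √16.5238 = 4.06494.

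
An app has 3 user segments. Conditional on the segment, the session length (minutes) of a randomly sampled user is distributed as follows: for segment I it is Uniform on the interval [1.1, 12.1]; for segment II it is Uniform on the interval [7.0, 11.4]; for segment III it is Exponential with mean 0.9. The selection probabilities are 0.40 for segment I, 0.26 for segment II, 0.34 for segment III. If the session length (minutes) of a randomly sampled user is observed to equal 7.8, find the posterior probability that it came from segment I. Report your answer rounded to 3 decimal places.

0.381

Likelihoods f(7.8 | ·): I: 0.0909091; II: 0.227273; III: 0.000191369.
Posterior ∝ prior × likelihood. Numerator for I: 0.4·0.0909091 = 0.0363636.
Normalizing constant: 0.4·0.0909091 + 0.26·0.227273 + 0.34·0.000191369 = 0.0955196.
P(I | observation) = 0.0363636 / 0.0955196 = 0.380693.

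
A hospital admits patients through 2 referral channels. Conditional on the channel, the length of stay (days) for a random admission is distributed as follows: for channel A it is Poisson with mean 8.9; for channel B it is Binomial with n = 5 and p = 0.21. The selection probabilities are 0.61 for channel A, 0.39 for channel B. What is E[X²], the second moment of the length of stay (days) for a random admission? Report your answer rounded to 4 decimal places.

54.5006

For each component E[X²] = Var + (mean)², giving A: 88.11; B: 1.932.
Overall E[X²] = 0.61·88.11 + 0.39·1.932 = 54.5006.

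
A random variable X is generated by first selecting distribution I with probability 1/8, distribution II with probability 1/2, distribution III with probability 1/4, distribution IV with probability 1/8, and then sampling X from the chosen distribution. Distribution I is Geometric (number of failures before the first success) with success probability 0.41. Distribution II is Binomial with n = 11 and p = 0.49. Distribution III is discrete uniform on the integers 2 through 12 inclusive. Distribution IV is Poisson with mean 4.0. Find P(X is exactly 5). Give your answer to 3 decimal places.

0.161

Conditional on each component, P(X = 5): I: 0.0293119; II: 0.229638; III: 0.0909091; IV: 0.156293.
By total probability, P(X = 5) = 0.125·0.0293119 + 0.5·0.229638 + 0.25·0.0909091 + 0.125·0.156293 = 0.160747.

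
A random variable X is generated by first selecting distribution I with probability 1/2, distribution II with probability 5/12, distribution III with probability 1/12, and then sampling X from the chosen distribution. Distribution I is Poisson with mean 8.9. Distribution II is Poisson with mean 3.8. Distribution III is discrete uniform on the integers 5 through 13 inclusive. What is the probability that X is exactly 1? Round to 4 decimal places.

Conditional on each component, P(X = 1): I: 0.00121386; II: 0.0850089; III: 0.
By total probability, P(X = 1) = 0.5·0.00121386 + 0.416667·0.0850089 + 0.0833333·0 = 0.0360273.

0.0360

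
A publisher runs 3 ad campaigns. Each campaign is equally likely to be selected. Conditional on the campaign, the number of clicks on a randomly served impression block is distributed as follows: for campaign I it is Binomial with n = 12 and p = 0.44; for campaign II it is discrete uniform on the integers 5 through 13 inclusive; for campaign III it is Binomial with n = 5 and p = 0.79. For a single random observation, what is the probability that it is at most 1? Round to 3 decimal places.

Conditional on each campaign, P(X ≤ 1): I: 0.0099193; II: 0; III: 0.00809041.
By total probability, P(X ≤ 1) = 0.333333·0.0099193 + 0.333333·0 + 0.333333·0.00809041 = 0.00600324.

0.006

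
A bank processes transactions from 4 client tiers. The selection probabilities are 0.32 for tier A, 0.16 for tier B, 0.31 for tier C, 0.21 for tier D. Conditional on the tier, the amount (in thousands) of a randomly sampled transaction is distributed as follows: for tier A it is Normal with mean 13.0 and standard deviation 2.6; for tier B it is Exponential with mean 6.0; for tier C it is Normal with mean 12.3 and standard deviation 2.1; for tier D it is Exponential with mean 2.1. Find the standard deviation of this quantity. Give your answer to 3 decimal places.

Per component, A: μ=13, E[X²]=175.76; B: μ=6, E[X²]=72; C: μ=12.3, E[X²]=155.7; D: μ=2.1, E[X²]=8.82.
E[X] = 0.32·13 + 0.16·6 + 0.31·12.3 + 0.21·2.1 = 9.374.
E[X²] = 0.32·175.76 + 0.16·72 + 0.31·155.7 + 0.21·8.82 = 117.882.
Var(X) = E[X²] − (E[X])² = 117.882 − 87.8719 = 30.0105.
SD(X) = √30.0105 = 5.47819.

5.478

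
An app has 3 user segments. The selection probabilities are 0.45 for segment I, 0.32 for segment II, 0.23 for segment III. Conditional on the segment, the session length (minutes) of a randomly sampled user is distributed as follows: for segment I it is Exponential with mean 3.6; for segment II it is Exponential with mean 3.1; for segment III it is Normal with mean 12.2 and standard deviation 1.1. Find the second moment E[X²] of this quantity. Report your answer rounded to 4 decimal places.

52.3259

For each component E[X²] = Var + (mean)², giving I: 25.92; II: 19.22; III: 150.05.
Overall E[X²] = 0.45·25.92 + 0.32·19.22 + 0.23·150.05 = 52.3259.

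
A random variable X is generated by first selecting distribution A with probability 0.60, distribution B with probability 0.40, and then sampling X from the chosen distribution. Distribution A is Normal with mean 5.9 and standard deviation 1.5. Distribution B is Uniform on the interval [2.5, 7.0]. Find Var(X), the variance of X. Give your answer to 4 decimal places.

2.3424

Per component, A: μ=5.9, E[X²]=37.06; B: μ=4.75, E[X²]=24.25.
E[X] = 0.6·5.9 + 0.4·4.75 = 5.44.
E[X²] = 0.6·37.06 + 0.4·24.25 = 31.936.
Var(X) = E[X²] − (E[X])² = 31.936 − 29.5936 = 2.3424.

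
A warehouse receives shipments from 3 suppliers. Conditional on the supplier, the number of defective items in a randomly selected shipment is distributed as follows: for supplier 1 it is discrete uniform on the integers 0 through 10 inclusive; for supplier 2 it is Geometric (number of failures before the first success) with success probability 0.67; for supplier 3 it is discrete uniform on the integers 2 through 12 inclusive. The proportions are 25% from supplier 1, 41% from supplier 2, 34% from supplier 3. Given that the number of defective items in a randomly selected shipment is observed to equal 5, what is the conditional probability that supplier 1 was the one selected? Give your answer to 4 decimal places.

0.4154

Likelihoods P(X=5 | ·): 1: 0.0909091; 2: 0.00262207; 3: 0.0909091.
Posterior ∝ prior × likelihood. Numerator for 1: 0.25·0.0909091 = 0.0227273.
Normalizing constant: 0.25·0.0909091 + 0.41·0.00262207 + 0.34·0.0909091 = 0.0547114.
P(1 | observation) = 0.0227273 / 0.0547114 = 0.415403.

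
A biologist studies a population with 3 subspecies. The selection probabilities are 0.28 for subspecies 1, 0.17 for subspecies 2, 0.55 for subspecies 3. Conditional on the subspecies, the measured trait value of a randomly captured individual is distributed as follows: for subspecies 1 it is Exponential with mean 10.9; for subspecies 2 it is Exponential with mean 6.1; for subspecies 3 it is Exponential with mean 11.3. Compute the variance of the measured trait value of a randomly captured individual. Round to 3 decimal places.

Per component, 1: μ=10.9, E[X²]=237.62; 2: μ=6.1, E[X²]=74.42; 3: μ=11.3, E[X²]=255.38.
E[X] = 0.28·10.9 + 0.17·6.1 + 0.55·11.3 = 10.304.
E[X²] = 0.28·237.62 + 0.17·74.42 + 0.55·255.38 = 219.644.
Var(X) = E[X²] − (E[X])² = 219.644 − 106.172 = 113.472.

113.472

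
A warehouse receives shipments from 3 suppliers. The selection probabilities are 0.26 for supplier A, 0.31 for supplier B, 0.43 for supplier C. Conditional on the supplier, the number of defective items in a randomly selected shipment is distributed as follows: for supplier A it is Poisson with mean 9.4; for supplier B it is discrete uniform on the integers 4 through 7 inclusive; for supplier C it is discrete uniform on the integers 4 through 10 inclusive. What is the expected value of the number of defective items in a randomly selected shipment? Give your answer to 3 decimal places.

Component means — A: 9.4; B: 5.5; C: 7.
E[X] = 0.26·9.4 + 0.31·5.5 + 0.43·7 = 7.159.

7.159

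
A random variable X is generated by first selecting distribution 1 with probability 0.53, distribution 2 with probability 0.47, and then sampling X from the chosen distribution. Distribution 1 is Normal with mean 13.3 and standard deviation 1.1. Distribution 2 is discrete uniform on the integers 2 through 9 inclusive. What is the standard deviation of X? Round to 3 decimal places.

Per component, 1: μ=13.3, E[X²]=178.1; 2: μ=5.5, E[X²]=35.5.
E[X] = 0.53·13.3 + 0.47·5.5 = 9.634.
E[X²] = 0.53·178.1 + 0.47·35.5 = 111.078.
Var(X) = E[X²] − (E[X])² = 111.078 − 92.814 = 18.264.
SD(X) = √18.264 = 4.27365.

4.274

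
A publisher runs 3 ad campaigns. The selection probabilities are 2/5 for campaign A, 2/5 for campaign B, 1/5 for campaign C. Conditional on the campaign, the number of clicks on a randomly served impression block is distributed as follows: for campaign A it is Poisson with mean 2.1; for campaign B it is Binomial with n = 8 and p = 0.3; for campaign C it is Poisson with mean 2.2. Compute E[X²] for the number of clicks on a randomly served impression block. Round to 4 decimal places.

6.9880

For each component E[X²] = Var + (mean)², giving A: 6.51; B: 7.44; C: 7.04.
Overall E[X²] = 0.4·6.51 + 0.4·7.44 + 0.2·7.04 = 6.988.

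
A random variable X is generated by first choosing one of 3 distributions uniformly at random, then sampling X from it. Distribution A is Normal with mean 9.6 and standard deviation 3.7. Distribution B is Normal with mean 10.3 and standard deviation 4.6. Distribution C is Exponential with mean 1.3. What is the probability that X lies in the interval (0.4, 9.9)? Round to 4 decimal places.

0.5701

Conditional on each component, P(0.4 < X < 9.9): A: 0.525861; B: 0.449661; C: 0.734649.
By total probability, P(0.4 < X < 9.9) = 0.333333·0.525861 + 0.333333·0.449661 + 0.333333·0.734649 = 0.570057.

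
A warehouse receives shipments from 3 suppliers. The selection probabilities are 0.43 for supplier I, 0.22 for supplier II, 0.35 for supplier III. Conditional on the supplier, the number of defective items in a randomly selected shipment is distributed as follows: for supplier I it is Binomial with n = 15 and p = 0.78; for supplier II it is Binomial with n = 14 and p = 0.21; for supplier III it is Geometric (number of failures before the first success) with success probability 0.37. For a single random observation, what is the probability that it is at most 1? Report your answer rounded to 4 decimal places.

0.2494

Conditional on each supplier, P(X ≤ 1): I: 7.41641e-09; II: 0.174125; III: 0.6031.
By total probability, P(X ≤ 1) = 0.43·7.41641e-09 + 0.22·0.174125 + 0.35·0.6031 = 0.249392.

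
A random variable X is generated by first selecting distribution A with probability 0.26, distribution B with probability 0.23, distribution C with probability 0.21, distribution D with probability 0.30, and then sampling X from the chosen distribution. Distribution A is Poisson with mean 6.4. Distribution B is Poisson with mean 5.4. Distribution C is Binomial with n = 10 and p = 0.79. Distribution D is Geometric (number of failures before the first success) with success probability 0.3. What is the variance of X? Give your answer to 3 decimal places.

Per component, A: μ=6.4, E[X²]=47.36; B: μ=5.4, E[X²]=34.56; C: μ=7.9, E[X²]=64.069; D: μ=2.33333, E[X²]=13.2222.
E[X] = 0.26·6.4 + 0.23·5.4 + 0.21·7.9 + 0.3·2.33333 = 5.265.
E[X²] = 0.26·47.36 + 0.23·34.56 + 0.21·64.069 + 0.3·13.2222 = 37.6836.
Var(X) = E[X²] − (E[X])² = 37.6836 − 27.7202 = 9.96333.

9.963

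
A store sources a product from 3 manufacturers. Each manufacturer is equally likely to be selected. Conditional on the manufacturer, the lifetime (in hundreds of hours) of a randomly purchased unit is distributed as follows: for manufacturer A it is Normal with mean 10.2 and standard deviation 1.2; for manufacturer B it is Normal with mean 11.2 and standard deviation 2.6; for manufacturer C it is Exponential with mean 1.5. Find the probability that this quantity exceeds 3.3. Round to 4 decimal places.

0.7032

Conditional on each manufacturer, P(X > 3.3): A: 1; B: 0.998811; C: 0.110803.
By total probability, P(X > 3.3) = 0.333333·1 + 0.333333·0.998811 + 0.333333·0.110803 = 0.703205.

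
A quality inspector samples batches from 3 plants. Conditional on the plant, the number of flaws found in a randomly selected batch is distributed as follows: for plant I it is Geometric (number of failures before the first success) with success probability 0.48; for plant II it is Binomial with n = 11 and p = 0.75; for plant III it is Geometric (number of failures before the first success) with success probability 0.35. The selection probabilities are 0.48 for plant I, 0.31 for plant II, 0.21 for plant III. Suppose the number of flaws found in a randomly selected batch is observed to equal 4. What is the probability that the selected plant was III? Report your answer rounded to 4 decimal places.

0.4108

Likelihoods P(X=4 | ·): I: 0.0350958; II: 0.00637293; III: 0.0624772.
Posterior ∝ prior × likelihood. Numerator for III: 0.21·0.0624772 = 0.0131202.
Normalizing constant: 0.48·0.0350958 + 0.31·0.00637293 + 0.21·0.0624772 = 0.0319418.
P(III | observation) = 0.0131202 / 0.0319418 = 0.410754.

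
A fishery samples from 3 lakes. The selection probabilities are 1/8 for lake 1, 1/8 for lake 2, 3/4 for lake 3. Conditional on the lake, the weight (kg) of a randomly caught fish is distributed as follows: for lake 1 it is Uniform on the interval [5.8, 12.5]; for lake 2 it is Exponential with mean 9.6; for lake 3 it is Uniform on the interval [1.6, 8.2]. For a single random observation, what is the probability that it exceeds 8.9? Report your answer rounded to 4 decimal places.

Conditional on each lake, P(X > 8.9): 1: 0.537313; 2: 0.395706; 3: 0.
By total probability, P(X > 8.9) = 0.125·0.537313 + 0.125·0.395706 + 0.75·0 = 0.116627.

0.1166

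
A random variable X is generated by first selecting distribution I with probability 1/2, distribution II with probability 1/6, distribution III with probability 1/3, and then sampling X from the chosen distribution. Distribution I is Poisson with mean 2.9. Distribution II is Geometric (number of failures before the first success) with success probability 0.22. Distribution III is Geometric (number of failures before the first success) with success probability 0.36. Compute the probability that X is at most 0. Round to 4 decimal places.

Conditional on each component, P(X ≤ 0): I: 0.0550232; II: 0.22; III: 0.36.
By total probability, P(X ≤ 0) = 0.5·0.0550232 + 0.166667·0.22 + 0.333333·0.36 = 0.184178.

0.1842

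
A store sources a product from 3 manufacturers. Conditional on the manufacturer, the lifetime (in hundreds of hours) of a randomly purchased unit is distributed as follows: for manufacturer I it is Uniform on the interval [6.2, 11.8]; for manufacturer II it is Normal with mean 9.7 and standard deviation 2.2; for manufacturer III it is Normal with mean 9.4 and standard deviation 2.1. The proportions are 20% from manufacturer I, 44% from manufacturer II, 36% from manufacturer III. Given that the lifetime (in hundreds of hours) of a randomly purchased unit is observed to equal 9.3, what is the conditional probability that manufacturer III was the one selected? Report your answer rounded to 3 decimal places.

0.374

Likelihoods f(9.3 | ·): I: 0.178571; II: 0.178365; III: 0.189757.
Posterior ∝ prior × likelihood. Numerator for III: 0.36·0.189757 = 0.0683126.
Normalizing constant: 0.2·0.178571 + 0.44·0.178365 + 0.36·0.189757 = 0.182507.
P(III | observation) = 0.0683126 / 0.182507 = 0.374301.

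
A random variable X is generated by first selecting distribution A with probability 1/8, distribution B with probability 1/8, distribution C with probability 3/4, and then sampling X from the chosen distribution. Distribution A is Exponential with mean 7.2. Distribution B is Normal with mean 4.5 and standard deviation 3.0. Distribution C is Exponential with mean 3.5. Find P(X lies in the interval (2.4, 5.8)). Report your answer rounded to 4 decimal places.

Conditional on each component, P(2.4 < X < 5.8): A: 0.269692; B: 0.42565; C: 0.313047.
By total probability, P(2.4 < X < 5.8) = 0.125·0.269692 + 0.125·0.42565 + 0.75·0.313047 = 0.321703.

0.3217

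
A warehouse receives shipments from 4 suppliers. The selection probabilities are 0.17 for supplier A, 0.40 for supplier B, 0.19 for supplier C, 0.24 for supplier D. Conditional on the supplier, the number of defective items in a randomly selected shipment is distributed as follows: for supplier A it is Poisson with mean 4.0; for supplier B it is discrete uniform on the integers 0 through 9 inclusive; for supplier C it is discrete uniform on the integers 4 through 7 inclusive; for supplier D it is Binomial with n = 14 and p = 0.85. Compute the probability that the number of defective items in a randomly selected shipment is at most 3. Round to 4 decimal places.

Conditional on each supplier, P(X ≤ 3): A: 0.43347; B: 0.4; C: 0; D: 2.02123e-07.
By total probability, P(X ≤ 3) = 0.17·0.43347 + 0.4·0.4 + 0.19·0 + 0.24·2.02123e-07 = 0.23369.

0.2337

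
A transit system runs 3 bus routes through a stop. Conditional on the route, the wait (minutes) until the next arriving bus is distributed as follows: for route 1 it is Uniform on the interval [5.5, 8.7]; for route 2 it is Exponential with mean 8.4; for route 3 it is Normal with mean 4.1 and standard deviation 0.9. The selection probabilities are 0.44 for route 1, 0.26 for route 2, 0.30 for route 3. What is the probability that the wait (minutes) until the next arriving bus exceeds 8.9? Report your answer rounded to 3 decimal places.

0.090

Conditional on each route, P(X > 8.9): 1: 0; 2: 0.346621; 3: 4.8213e-08.
By total probability, P(X > 8.9) = 0.44·0 + 0.26·0.346621 + 0.3·4.8213e-08 = 0.0901214.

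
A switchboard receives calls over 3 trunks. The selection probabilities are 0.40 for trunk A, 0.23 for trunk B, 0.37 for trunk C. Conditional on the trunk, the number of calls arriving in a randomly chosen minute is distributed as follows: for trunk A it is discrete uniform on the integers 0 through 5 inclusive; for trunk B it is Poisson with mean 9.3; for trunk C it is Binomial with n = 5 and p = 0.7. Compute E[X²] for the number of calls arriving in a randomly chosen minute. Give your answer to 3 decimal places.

For each component E[X²] = Var + (mean)², giving A: 9.16667; B: 95.79; C: 13.3.
Overall E[X²] = 0.4·9.16667 + 0.23·95.79 + 0.37·13.3 = 30.6194.

30.619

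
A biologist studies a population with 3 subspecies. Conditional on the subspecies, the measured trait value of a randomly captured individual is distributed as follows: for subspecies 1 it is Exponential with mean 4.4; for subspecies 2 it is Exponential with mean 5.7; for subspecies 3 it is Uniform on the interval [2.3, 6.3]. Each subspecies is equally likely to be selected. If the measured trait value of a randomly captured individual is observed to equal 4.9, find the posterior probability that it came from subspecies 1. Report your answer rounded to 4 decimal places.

0.1871

Likelihoods f(4.9 | ·): 1: 0.0746279; 2: 0.074265; 3: 0.25.
Posterior ∝ prior × likelihood. Numerator for 1: 0.333333·0.0746279 = 0.024876.
Normalizing constant: 0.333333·0.0746279 + 0.333333·0.074265 + 0.333333·0.25 = 0.132964.
P(1 | observation) = 0.024876 / 0.132964 = 0.187088.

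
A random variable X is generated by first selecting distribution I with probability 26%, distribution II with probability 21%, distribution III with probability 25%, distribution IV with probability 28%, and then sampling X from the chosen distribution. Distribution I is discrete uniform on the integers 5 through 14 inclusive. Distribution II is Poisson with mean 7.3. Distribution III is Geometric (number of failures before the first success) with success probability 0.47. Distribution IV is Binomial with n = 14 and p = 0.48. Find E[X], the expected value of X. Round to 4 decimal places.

6.1665

Component means — I: 9.5; II: 7.3; III: 1.12766; IV: 6.72.
E[X] = 0.26·9.5 + 0.21·7.3 + 0.25·1.12766 + 0.28·6.72 = 6.16651.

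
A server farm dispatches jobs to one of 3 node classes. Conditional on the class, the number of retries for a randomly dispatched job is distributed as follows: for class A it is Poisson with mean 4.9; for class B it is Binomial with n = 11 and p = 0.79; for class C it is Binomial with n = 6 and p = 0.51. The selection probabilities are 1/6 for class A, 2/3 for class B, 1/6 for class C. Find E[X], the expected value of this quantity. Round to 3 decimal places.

7.120

Component means — A: 4.9; B: 8.69; C: 3.06.
E[X] = 0.166667·4.9 + 0.666667·8.69 + 0.166667·3.06 = 7.12.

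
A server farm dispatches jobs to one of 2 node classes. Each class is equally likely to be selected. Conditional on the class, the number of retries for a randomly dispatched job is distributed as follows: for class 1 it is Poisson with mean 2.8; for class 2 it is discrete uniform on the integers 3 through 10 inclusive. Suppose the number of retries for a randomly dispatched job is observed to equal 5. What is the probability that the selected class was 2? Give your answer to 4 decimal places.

0.5890

Likelihoods P(X=5 | ·): 1: 0.0872136; 2: 0.125.
Posterior ∝ prior × likelihood. Numerator for 2: 0.5·0.125 = 0.0625.
Normalizing constant: 0.5·0.0872136 + 0.5·0.125 = 0.106107.
P(2 | observation) = 0.0625 / 0.106107 = 0.589029.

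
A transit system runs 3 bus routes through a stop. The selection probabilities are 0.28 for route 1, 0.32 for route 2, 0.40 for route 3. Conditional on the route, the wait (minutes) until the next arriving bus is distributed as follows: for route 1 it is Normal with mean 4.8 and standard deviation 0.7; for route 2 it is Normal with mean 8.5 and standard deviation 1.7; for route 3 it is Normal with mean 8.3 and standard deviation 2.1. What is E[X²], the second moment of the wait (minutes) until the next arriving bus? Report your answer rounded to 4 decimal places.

59.9532

For each component E[X²] = Var + (mean)², giving 1: 23.53; 2: 75.14; 3: 73.3.
Overall E[X²] = 0.28·23.53 + 0.32·75.14 + 0.4·73.3 = 59.9532.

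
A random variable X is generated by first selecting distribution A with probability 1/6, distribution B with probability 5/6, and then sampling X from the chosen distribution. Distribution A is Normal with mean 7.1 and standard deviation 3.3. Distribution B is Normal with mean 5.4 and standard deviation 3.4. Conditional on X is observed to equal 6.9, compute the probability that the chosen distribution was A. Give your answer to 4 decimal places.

0.1848

Likelihoods f(6.9 | ·): A: 0.12067; B: 0.106455.
Posterior ∝ prior × likelihood. Numerator for A: 0.166667·0.12067 = 0.0201116.
Normalizing constant: 0.166667·0.12067 + 0.833333·0.106455 = 0.108824.
P(A | observation) = 0.0201116 / 0.108824 = 0.184808.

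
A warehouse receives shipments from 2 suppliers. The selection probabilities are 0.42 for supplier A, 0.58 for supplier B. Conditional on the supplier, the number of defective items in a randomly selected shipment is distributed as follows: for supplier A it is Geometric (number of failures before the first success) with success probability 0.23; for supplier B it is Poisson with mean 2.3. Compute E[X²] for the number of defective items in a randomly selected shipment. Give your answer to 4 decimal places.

15.2230

For each component E[X²] = Var + (mean)², giving A: 25.7637; B: 7.59.
Overall E[X²] = 0.42·25.7637 + 0.58·7.59 = 15.223.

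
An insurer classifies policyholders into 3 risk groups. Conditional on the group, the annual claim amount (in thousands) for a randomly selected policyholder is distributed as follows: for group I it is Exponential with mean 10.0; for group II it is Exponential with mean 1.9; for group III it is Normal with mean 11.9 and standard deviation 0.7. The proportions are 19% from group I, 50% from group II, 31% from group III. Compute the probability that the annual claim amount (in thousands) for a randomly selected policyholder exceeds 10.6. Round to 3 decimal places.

Conditional on each group, P(X > 10.6): I: 0.346456; II: 0.00377654; III: 0.968355.
By total probability, P(X > 10.6) = 0.19·0.346456 + 0.5·0.00377654 + 0.31·0.968355 = 0.367905.

0.368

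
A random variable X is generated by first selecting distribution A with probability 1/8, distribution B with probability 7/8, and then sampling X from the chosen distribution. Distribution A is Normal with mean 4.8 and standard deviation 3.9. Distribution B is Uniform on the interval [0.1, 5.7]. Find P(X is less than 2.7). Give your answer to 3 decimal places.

0.443

Conditional on each component, P(X < 2.7): A: 0.295129; B: 0.464286.
By total probability, P(X < 2.7) = 0.125·0.295129 + 0.875·0.464286 = 0.443141.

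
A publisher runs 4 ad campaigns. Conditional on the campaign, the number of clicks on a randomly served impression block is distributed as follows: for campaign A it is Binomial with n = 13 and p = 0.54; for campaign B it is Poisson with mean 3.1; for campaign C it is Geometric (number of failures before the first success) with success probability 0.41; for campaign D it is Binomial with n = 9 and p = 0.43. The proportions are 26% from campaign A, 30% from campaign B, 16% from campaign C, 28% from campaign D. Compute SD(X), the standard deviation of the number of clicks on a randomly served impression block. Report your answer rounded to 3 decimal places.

2.571

Per component, A: μ=7.02, E[X²]=52.5096; B: μ=3.1, E[X²]=12.71; C: μ=1.43902, E[X²]=5.58061; D: μ=3.87, E[X²]=17.1828.
E[X] = 0.26·7.02 + 0.3·3.1 + 0.16·1.43902 + 0.28·3.87 = 4.06904.
E[X²] = 0.26·52.5096 + 0.3·12.71 + 0.16·5.58061 + 0.28·17.1828 = 23.1696.
Var(X) = E[X²] − (E[X])² = 23.1696 − 16.5571 = 6.61246.
SD(X) = √6.61246 = 2.57147.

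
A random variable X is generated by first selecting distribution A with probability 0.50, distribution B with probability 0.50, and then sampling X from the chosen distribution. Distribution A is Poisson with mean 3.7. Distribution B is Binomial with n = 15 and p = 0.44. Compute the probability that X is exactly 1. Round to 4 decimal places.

Conditional on each component, P(X = 1): A: 0.091477; B: 0.00196869.
By total probability, P(X = 1) = 0.5·0.091477 + 0.5·0.00196869 = 0.0467229.

0.0467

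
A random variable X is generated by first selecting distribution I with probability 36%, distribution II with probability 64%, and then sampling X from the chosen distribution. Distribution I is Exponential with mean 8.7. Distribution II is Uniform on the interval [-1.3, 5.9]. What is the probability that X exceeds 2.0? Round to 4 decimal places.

Conditional on each component, P(X > 2.0): I: 0.794625; II: 0.541667.
By total probability, P(X > 2.0) = 0.36·0.794625 + 0.64·0.541667 = 0.632732.

0.6327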